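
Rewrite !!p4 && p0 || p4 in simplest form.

!!p4 && p0 || p4
= p4 && p0 || p4   (double negation)
= p4   (absorption)

p4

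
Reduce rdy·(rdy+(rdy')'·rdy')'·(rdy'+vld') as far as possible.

rdy·(rdy+(rdy')'·rdy')'·(rdy'+vld')
= rdy·(rdy+rdy·rdy')'·(rdy'+vld')
= rdy·rdy'·(rdy'+vld')
= rdy·rdy'
= 0

0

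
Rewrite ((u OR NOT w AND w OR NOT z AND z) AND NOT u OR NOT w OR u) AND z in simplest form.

(NOT w OR u) AND z

((u OR NOT w AND w OR NOT z AND z) AND NOT u OR NOT w OR u) AND z
= ((u OR NOT z AND z) AND NOT u OR NOT w OR u) AND z
= (u AND NOT u OR NOT w OR u) AND z
= (NOT w OR u) AND z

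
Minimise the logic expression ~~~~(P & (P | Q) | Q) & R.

~~~~(P & (P | Q) | Q) & R
= ~~(P & (P | Q) | Q) & R
= (P & (P | Q) | Q) & R
= (P | Q) & R

(P | Q) & R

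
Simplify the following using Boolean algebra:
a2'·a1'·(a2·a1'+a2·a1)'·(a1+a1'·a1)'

a2'·a1'·(a2·a1'+a2·a1)'·(a1+a1'·a1)'
= a2'·a1'·a2'·(a1+a1'·a1)'   — distribution
= a2'·a1'·a2'·a1'   — complement / identity
= a2'·a1'   — idempotence

a2'·a1'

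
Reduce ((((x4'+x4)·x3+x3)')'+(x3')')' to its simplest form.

x3'

((((x4'+x4)·x3+x3)')'+(x3')')'
= (((x3+x3)')'+(x3')')'
= ((x3')'+(x3')')'
= ((x3')')'
= x3'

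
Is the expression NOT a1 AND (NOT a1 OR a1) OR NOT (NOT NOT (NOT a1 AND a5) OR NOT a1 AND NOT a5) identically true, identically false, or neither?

NOT a1 AND (NOT a1 OR a1) OR NOT (NOT NOT (NOT a1 AND a5) OR NOT a1 AND NOT a5)
= NOT a1 AND (NOT a1 OR a1) OR NOT (NOT a1 AND a5 OR NOT a1 AND NOT a5)
= NOT a1 OR NOT (NOT a1 AND a5 OR NOT a1 AND NOT a5)
= NOT a1 OR NOT NOT a1
= NOT a1 OR a1
= TRUE

identically true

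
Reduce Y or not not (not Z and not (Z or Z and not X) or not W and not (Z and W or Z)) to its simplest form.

Y or not Z

Y or not not (not Z and not (Z or Z and not X) or not W and not (Z and W or Z))
= Y or not not (not Z and not (Z or Z and not X) or not W and not Z)
= Y or not not (not Z and (not (Z or Z and not X) or not W))
= Y or not not (not Z and (not Z or not W))
= Y or not not not Z
= Y or not Z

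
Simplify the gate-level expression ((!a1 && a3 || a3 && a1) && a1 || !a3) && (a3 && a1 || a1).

((!a1 && a3 || a3 && a1) && a1 || !a3) && (a3 && a1 || a1)
= (a3 && a1 || !a3) && (a3 && a1 || a1)   [distribution]
= !a3 && a1 || a3 && a1   [distribution]
= a1   [distribution]

a1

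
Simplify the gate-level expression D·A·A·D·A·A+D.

D

D·A·A·D·A·A+D
= D·A·A+D
= D·A+D
= D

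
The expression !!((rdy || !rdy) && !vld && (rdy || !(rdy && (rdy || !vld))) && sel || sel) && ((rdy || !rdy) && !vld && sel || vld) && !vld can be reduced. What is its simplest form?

!!((rdy || !rdy) && !vld && (rdy || !(rdy && (rdy || !vld))) && sel || sel) && ((rdy || !rdy) && !vld && sel || vld) && !vld
= !!((rdy || !rdy) && !vld && (rdy || !rdy) && sel || sel) && ((rdy || !rdy) && !vld && sel || vld) && !vld   [absorption]
= ((rdy || !rdy) && !vld && (rdy || !rdy) && sel || sel) && ((rdy || !rdy) && !vld && sel || vld) && !vld   [double negation]
= ((rdy || !rdy) && !vld && sel || sel) && ((rdy || !rdy) && !vld && sel || vld) && !vld   [complement / identity]
= (sel && vld || (rdy || !rdy) && !vld && sel) && !vld   [distribution]
= (sel && vld || !vld && sel) && !vld   [complement / identity]
= sel && !vld   [distribution]

sel && !vld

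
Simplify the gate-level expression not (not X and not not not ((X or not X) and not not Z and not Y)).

not (not X and not not not ((X or not X) and not not Z and not Y))
= not (not X and not not not (not not Z and not Y))   (complement / identity)
= not (not X and not not not (Z and not Y))   (double negation)
= not (not X and not (Z and not Y))   (double negation)
= X or Z and not Y   (De Morgan)

X or Z and not Y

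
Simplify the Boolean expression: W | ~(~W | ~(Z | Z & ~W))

W | ~(~W | ~(Z | Z & ~W))
= W | W & (Z | Z & ~W)   (De Morgan)
= W | W & Z   (absorption)
= W   (absorption)

W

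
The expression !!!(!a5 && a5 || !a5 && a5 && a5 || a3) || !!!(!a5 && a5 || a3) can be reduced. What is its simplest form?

!a3

!!!(!a5 && a5 || !a5 && a5 && a5 || a3) || !!!(!a5 && a5 || a3)
= !!!(!a5 && a5 || !a5 && a5 || a3) || !!!(!a5 && a5 || a3)   — idempotence
= !!!(!a5 && a5 || a3) || !!!(!a5 && a5 || a3)   — complement / identity
= !!!(!a5 && a5 || a3)   — idempotence
= !(!a5 && a5 || a3)   — double negation
= !a3   — complement / identity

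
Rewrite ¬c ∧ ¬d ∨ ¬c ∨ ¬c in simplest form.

¬c ∧ ¬d ∨ ¬c ∨ ¬c
= ¬c ∨ ¬c   [absorption]
= ¬c   [idempotence]

¬c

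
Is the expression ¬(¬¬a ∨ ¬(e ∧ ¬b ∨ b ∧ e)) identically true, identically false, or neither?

¬(¬¬a ∨ ¬(e ∧ ¬b ∨ b ∧ e))
= ¬a ∧ (e ∧ ¬b ∨ b ∧ e)   — De Morgan
= ¬a ∧ e   — distribution
This depends on a, e, so it is not a constant.

neither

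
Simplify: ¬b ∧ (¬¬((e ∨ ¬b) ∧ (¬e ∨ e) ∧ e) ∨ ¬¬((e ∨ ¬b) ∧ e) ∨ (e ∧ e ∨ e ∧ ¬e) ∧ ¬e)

¬b ∧ e

¬b ∧ (¬¬((e ∨ ¬b) ∧ (¬e ∨ e) ∧ e) ∨ ¬¬((e ∨ ¬b) ∧ e) ∨ (e ∧ e ∨ e ∧ ¬e) ∧ ¬e)
= ¬b ∧ (¬¬((e ∨ ¬b) ∧ e) ∨ ¬¬((e ∨ ¬b) ∧ e) ∨ (e ∧ e ∨ e ∧ ¬e) ∧ ¬e)   (complement / identity)
= ¬b ∧ (¬¬((e ∨ ¬b) ∧ e) ∨ (e ∧ e ∨ e ∧ ¬e) ∧ ¬e)   (idempotence)
= ¬b ∧ (¬¬((e ∨ ¬b) ∧ e) ∨ e ∧ ¬e)   (distribution)
= ¬b ∧ ((e ∨ ¬b) ∧ e ∨ e ∧ ¬e)   (double negation)
= ¬b ∧ (e ∨ ¬b) ∧ e   (complement / identity)
= ¬b ∧ e   (absorption)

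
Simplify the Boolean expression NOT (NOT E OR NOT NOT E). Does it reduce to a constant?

FALSE

NOT (NOT E OR NOT NOT E)
= E AND NOT E   — De Morgan
= FALSE   — complement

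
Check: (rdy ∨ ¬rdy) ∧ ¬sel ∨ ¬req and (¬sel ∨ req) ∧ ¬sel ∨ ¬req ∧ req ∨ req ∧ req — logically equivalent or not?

No

E1: (rdy ∨ ¬rdy) ∧ ¬sel ∨ ¬req
    = ¬sel ∨ ¬req   (complement / identity)
E2: (¬sel ∨ req) ∧ ¬sel ∨ ¬req ∧ req ∨ req ∧ req
    = (¬sel ∨ req) ∧ ¬sel ∨ req   (distribution)
    = ¬sel ∨ req   (absorption)
These differ: at rdy=0, req=0, sel=1, E1 = 1 but E2 = 0.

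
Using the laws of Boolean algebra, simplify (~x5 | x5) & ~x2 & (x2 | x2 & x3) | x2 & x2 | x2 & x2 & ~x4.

x2

(~x5 | x5) & ~x2 & (x2 | x2 & x3) | x2 & x2 | x2 & x2 & ~x4
= ~x2 & (x2 | x2 & x3) | x2 & x2 | x2 & x2 & ~x4   [complement / identity]
= ~x2 & (x2 | x2 & x3) | x2 & x2   [absorption]
= ~x2 & x2 | x2 & x2   [absorption]
= x2   [distribution]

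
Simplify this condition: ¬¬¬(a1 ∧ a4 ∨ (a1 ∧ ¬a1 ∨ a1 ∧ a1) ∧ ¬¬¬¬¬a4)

¬a1

¬¬¬(a1 ∧ a4 ∨ (a1 ∧ ¬a1 ∨ a1 ∧ a1) ∧ ¬¬¬¬¬a4)
= ¬¬¬(a1 ∧ a4 ∨ (a1 ∧ ¬a1 ∨ a1 ∧ a1) ∧ ¬¬¬a4)   — double negation
= ¬¬¬(a1 ∧ a4 ∨ (a1 ∧ ¬a1 ∨ a1 ∧ a1) ∧ ¬a4)   — double negation
= ¬¬¬(a1 ∧ a4 ∨ a1 ∧ ¬a4)   — distribution
= ¬¬¬a1   — distribution
= ¬a1   — double negation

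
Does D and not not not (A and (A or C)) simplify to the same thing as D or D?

E1: D and not not not (A and (A or C))
    = D and not not not A   (absorption)
    = D and not A   (double negation)
E2: D or D
    = D   (idempotence)
These differ: at A=1, C=0, D=1, E1 = 0 but E2 = 1.

No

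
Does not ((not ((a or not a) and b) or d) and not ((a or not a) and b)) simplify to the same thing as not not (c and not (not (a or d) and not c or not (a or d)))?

E1: not ((not ((a or not a) and b) or d) and not ((a or not a) and b))
    = not not ((a or not a) and b)   — absorption
    = (a or not a) and b   — double negation
    = b   — complement / identity
E2: not not (c and not (not (a or d) and not c or not (a or d)))
    = not not (c and not not (a or d))   — absorption
    = c and not not (a or d)   — double negation
    = c and (a or d)   — double negation
These differ: at a=1, b=0, c=1, d=1, E1 = 0 but E2 = 1.

No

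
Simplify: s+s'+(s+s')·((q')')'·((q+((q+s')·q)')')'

s+s'+(s+s')·((q')')'·((q+((q+s')·q)')')'
= s+s'+(s+s')·((q')')'·((q+q')')'
= s+s'+(s+s')·((q')')'·(q+q')
= s+s'+(s+s')·q'·(q+q')
= s+s'+(s+s')·q'
= s+s'
= 1

1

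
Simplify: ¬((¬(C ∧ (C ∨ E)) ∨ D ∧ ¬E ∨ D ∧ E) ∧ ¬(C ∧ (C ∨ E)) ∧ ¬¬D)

¬((¬(C ∧ (C ∨ E)) ∨ D ∧ ¬E ∨ D ∧ E) ∧ ¬(C ∧ (C ∨ E)) ∧ ¬¬D)
= ¬((¬(C ∧ (C ∨ E)) ∨ D) ∧ ¬(C ∧ (C ∨ E)) ∧ ¬¬D)
= ¬(¬(C ∧ (C ∨ E)) ∧ ¬¬D)
= ¬(¬C ∧ ¬¬D)
= C ∨ ¬D

C ∨ ¬D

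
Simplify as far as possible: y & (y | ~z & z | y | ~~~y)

y & (y | ~z & z | y | ~~~y)
= y & (y | y | ~~~y)   — complement / identity
= y & (y | ~~~y)   — idempotence
= y & (y | ~y)   — double negation
= y   — complement / identity

y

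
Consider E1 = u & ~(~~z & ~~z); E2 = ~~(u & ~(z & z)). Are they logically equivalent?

Yes

E1: u & ~(~~z & ~~z)
    = u & (~z | ~z)   [De Morgan]
    = u & ~z   [idempotence]
E2: ~~(u & ~(z & z))
    = ~~(u & ~z)   [idempotence]
    = u & ~z   [double negation]
Both reduce to u & ~z, so they are equivalent.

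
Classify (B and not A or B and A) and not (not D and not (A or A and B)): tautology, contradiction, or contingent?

contingent

(B and not A or B and A) and not (not D and not (A or A and B))
= (B and not A or B and A) and not (not D and not A)   — absorption
= B and not (not D and not A)   — distribution
= B and (D or A)   — De Morgan
This depends on A, B, D, so it is not a constant.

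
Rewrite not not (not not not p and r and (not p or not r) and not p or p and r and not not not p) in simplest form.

r and not p

not not (not not not p and r and (not p or not r) and not p or p and r and not not not p)
= not not ((r and (not p or not r) and not p or p and r) and not not not p)   (distribution)
= not not ((r and (not p or not r) and not p or p and r) and not p)   (double negation)
= not not ((r and not p or p and r) and not p)   (absorption)
= not not (r and not p)   (distribution)
= r and not p   (double negation)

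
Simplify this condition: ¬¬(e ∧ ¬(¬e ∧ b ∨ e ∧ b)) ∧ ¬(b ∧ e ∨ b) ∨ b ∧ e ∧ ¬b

¬¬(e ∧ ¬(¬e ∧ b ∨ e ∧ b)) ∧ ¬(b ∧ e ∨ b) ∨ b ∧ e ∧ ¬b
= e ∧ ¬(¬e ∧ b ∨ e ∧ b) ∧ ¬(b ∧ e ∨ b) ∨ b ∧ e ∧ ¬b   [double negation]
= e ∧ ¬(¬e ∧ b ∨ e ∧ b) ∧ ¬b ∨ b ∧ e ∧ ¬b   [absorption]
= e ∧ ¬b ∧ ¬b ∨ b ∧ e ∧ ¬b   [distribution]
= e ∧ ¬b   [distribution]

e ∧ ¬b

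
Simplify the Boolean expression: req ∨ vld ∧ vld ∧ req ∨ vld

req ∨ vld

req ∨ vld ∧ vld ∧ req ∨ vld
= req ∨ vld ∧ req ∨ vld   [idempotence]
= req ∨ vld   [absorption]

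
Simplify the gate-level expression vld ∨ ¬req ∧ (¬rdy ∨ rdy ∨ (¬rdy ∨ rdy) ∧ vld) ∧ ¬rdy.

vld ∨ ¬req ∧ (¬rdy ∨ rdy ∨ (¬rdy ∨ rdy) ∧ vld) ∧ ¬rdy
= vld ∨ ¬req ∧ (¬rdy ∨ rdy) ∧ ¬rdy   — absorption
= vld ∨ ¬req ∧ ¬rdy   — complement / identity

vld ∨ ¬req ∧ ¬rdy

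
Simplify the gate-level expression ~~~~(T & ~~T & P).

~~~~(T & ~~T & P)
= ~~~~(T & T & P)   (double negation)
= ~~(T & T & P)   (double negation)
= T & T & P   (double negation)
= T & P   (idempotence)

T & P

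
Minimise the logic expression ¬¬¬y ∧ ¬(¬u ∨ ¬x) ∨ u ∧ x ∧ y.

u ∧ x

¬¬¬y ∧ ¬(¬u ∨ ¬x) ∨ u ∧ x ∧ y
= ¬¬¬y ∧ u ∧ x ∨ u ∧ x ∧ y   [De Morgan]
= ¬y ∧ u ∧ x ∨ u ∧ x ∧ y   [double negation]
= u ∧ x   [distribution]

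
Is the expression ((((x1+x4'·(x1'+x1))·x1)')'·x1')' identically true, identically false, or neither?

((((x1+x4'·(x1'+x1))·x1)')'·x1')'
= ((((x1+x4')·x1)')'·x1')'
= ((x1')'·x1')'
= x1'+x1
= 1

identically true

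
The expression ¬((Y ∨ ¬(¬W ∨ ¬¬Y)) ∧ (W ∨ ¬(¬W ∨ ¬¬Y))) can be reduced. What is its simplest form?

¬W

¬((Y ∨ ¬(¬W ∨ ¬¬Y)) ∧ (W ∨ ¬(¬W ∨ ¬¬Y)))
= ¬(Y ∧ W ∨ ¬(¬W ∨ ¬¬Y))   (distribution)
= ¬(Y ∧ W ∨ W ∧ ¬Y)   (De Morgan)
= ¬W   (distribution)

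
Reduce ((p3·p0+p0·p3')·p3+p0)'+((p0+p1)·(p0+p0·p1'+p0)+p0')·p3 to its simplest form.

p0'+p3

((p3·p0+p0·p3')·p3+p0)'+((p0+p1)·(p0+p0·p1'+p0)+p0')·p3
= ((p3·p0+p0·p3')·p3+p0)'+((p0+p1)·(p0+p0)+p0')·p3   — absorption
= ((p3·p0+p0·p3')·p3+p0)'+((p0+p1)·p0+p0')·p3   — idempotence
= (p0·p3+p0)'+((p0+p1)·p0+p0')·p3   — distribution
= p0'+((p0+p1)·p0+p0')·p3   — absorption
= p0'+(p0+p0')·p3   — absorption
= p0'+p3   — complement / identity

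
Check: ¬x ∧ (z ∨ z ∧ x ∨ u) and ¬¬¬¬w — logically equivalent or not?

No

E1: ¬x ∧ (z ∨ z ∧ x ∨ u)
    = ¬x ∧ (z ∨ u)
E2: ¬¬¬¬w
    = ¬¬w
    = w
These differ: at u=1, w=1, x=1, z=0, E1 = 0 but E2 = 1.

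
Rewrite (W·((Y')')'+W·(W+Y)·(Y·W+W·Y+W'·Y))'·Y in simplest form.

W'·Y

(W·((Y')')'+W·(W+Y)·(Y·W+W·Y+W'·Y))'·Y
= (W·((Y')')'+W·(Y·W+W·Y+W'·Y))'·Y   — absorption
= (W·((Y')')'+W·(Y·W+Y))'·Y   — distribution
= (W·Y'+W·(Y·W+Y))'·Y   — double negation
= (W·Y'+W·Y)'·Y   — absorption
= W'·Y   — distribution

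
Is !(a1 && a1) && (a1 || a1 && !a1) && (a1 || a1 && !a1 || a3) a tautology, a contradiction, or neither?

!(a1 && a1) && (a1 || a1 && !a1) && (a1 || a1 && !a1 || a3)
= !(a1 && a1) && (a1 || a1 && !a1)
= !(a1 && a1) && a1
= !a1 && a1
= false

contradiction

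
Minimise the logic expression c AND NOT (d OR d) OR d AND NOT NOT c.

c

c AND NOT (d OR d) OR d AND NOT NOT c
= c AND NOT (d OR d) OR d AND c   — double negation
= c AND NOT d OR d AND c   — idempotence
= c   — distribution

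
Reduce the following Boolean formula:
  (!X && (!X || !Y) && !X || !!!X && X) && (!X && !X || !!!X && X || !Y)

(!X && (!X || !Y) && !X || !!!X && X) && (!X && !X || !!!X && X || !Y)
= (!X && !X || !!!X && X) && (!X && !X || !!!X && X || !Y)   [absorption]
= !X && !X || !!!X && X   [absorption]
= !X && !X || !X && X   [double negation]
= !X   [distribution]

!X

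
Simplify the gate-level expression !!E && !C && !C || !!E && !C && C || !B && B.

!!E && !C && !C || !!E && !C && C || !B && B
= !!E && !C || !B && B   (distribution)
= E && !C || !B && B   (double negation)
= E && !C   (complement / identity)

E && !C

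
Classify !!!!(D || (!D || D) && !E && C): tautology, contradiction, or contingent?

!!!!(D || (!D || D) && !E && C)
= !!(D || (!D || D) && !E && C)
= D || (!D || D) && !E && C
= D || !E && C
This depends on C, D, E, so it is not a constant.

contingent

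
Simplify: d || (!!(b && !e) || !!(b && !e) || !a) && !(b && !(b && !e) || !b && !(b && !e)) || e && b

d || b

d || (!!(b && !e) || !!(b && !e) || !a) && !(b && !(b && !e) || !b && !(b && !e)) || e && b
= d || (!!(b && !e) || !!(b && !e) || !a) && !!(b && !e) || e && b   — distribution
= d || (!!(b && !e) || !a) && !!(b && !e) || e && b   — idempotence
= d || !!(b && !e) || e && b   — absorption
= d || b && !e || e && b   — double negation
= d || b   — distribution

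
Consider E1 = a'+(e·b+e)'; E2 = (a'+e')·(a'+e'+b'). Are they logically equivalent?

E1: a'+(e·b+e)'
    = a'+e'   — absorption
E2: (a'+e')·(a'+e'+b')
    = a'+e'   — absorption
Both reduce to a'+e', so they are equivalent.

Yes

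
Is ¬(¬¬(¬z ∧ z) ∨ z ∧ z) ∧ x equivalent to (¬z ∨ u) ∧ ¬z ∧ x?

E1: ¬(¬¬(¬z ∧ z) ∨ z ∧ z) ∧ x
    = ¬(¬z ∧ z ∨ z ∧ z) ∧ x   [double negation]
    = ¬z ∧ x   [distribution]
E2: (¬z ∨ u) ∧ ¬z ∧ x
    = ¬z ∧ x   [absorption]
Both reduce to ¬z ∧ x, so they are equivalent.

Yes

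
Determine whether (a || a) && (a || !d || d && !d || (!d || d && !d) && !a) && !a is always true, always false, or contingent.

always false

(a || a) && (a || !d || d && !d || (!d || d && !d) && !a) && !a
= (a || a) && (a || !d || d && !d) && !a   [absorption]
= a && (a || !d || d && !d) && !a   [idempotence]
= a && (a || !d) && !a   [complement / identity]
= a && !a   [absorption]
= false   [complement]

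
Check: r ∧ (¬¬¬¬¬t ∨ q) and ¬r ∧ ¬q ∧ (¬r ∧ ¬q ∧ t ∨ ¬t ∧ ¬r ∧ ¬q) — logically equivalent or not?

No

E1: r ∧ (¬¬¬¬¬t ∨ q)
    = r ∧ (¬¬¬t ∨ q)
    = r ∧ (¬t ∨ q)
E2: ¬r ∧ ¬q ∧ (¬r ∧ ¬q ∧ t ∨ ¬t ∧ ¬r ∧ ¬q)
    = ¬r ∧ ¬q ∧ ¬r ∧ ¬q
    = ¬r ∧ ¬q
These differ: at q=1, r=1, t=0, E1 = 1 but E2 = 0.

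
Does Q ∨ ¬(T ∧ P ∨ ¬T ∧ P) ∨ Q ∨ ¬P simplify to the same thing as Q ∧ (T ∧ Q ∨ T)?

E1: Q ∨ ¬(T ∧ P ∨ ¬T ∧ P) ∨ Q ∨ ¬P
    = Q ∨ ¬P ∨ Q ∨ ¬P   [distribution]
    = Q ∨ ¬P   [idempotence]
E2: Q ∧ (T ∧ Q ∨ T)
    = Q ∧ T   [absorption]
These differ: at P=0, Q=0, T=0, E1 = 1 but E2 = 0.

No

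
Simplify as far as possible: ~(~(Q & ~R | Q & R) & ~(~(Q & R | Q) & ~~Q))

Q

~(~(Q & ~R | Q & R) & ~(~(Q & R | Q) & ~~Q))
= ~(~Q & ~(~(Q & R | Q) & ~~Q))   [distribution]
= Q | ~(Q & R | Q) & ~~Q   [De Morgan]
= Q | ~(Q & R | Q) & Q   [double negation]
= Q | ~Q & Q   [absorption]
= Q   [complement / identity]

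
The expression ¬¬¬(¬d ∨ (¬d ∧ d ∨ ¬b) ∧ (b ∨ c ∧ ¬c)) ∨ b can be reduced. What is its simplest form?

¬¬¬(¬d ∨ (¬d ∧ d ∨ ¬b) ∧ (b ∨ c ∧ ¬c)) ∨ b
= ¬¬¬(¬d ∨ ¬b ∧ (b ∨ c ∧ ¬c)) ∨ b
= ¬(¬d ∨ ¬b ∧ (b ∨ c ∧ ¬c)) ∨ b
= ¬(¬d ∨ ¬b ∧ b) ∨ b
= ¬¬d ∨ b
= d ∨ b

d ∨ b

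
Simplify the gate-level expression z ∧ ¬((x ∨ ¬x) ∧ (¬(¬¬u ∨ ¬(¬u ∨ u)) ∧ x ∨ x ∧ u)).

z ∧ ¬((x ∨ ¬x) ∧ (¬(¬¬u ∨ ¬(¬u ∨ u)) ∧ x ∨ x ∧ u))
= z ∧ ¬((x ∨ ¬x) ∧ (¬u ∧ (¬u ∨ u) ∧ x ∨ x ∧ u))   (De Morgan)
= z ∧ ¬((x ∨ ¬x) ∧ (¬u ∧ x ∨ x ∧ u))   (complement / identity)
= z ∧ ¬((x ∨ ¬x) ∧ x)   (distribution)
= z ∧ ¬x   (complement / identity)

z ∧ ¬x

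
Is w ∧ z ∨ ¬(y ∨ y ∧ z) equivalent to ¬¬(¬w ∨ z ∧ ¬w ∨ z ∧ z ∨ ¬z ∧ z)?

E1: w ∧ z ∨ ¬(y ∨ y ∧ z)
    = w ∧ z ∨ ¬y   (absorption)
E2: ¬¬(¬w ∨ z ∧ ¬w ∨ z ∧ z ∨ ¬z ∧ z)
    = ¬¬(¬w ∨ z ∧ ¬w ∨ z)   (distribution)
    = ¬¬(¬w ∨ z)   (absorption)
    = ¬w ∨ z   (double negation)
These differ: at w=0, y=1, z=0, E1 = 0 but E2 = 1.

No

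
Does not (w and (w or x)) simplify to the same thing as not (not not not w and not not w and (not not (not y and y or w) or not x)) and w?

No

E1: not (w and (w or x))
    = not w
E2: not (not not not w and not not w and (not not (not y and y or w) or not x)) and w
    = not (not not not w and not not w and (not not w or not x)) and w
    = not (not w and not not w and (not not w or not x)) and w
    = not (not w and not not w) and w
    = (w or not w) and w
    = w
These differ: at w=0, x=0, y=0, E1 = 1 but E2 = 0.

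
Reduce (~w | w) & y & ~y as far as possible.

(~w | w) & y & ~y
= y & ~y   — complement / identity
= 0   — complement

0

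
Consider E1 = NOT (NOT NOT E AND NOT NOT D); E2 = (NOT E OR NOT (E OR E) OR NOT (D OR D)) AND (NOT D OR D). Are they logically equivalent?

Yes

E1: NOT (NOT NOT E AND NOT NOT D)
    = NOT E OR NOT D   [De Morgan]
E2: (NOT E OR NOT (E OR E) OR NOT (D OR D)) AND (NOT D OR D)
    = NOT E OR NOT (E OR E) OR NOT (D OR D)   [complement / identity]
    = NOT E OR NOT E OR NOT (D OR D)   [idempotence]
    = NOT E OR NOT E OR NOT D   [idempotence]
    = NOT E OR NOT D   [idempotence]
Both reduce to NOT E OR NOT D, so they are equivalent.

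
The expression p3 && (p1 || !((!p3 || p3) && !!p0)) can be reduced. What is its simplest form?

p3 && (p1 || !p0)

p3 && (p1 || !((!p3 || p3) && !!p0))
= p3 && (p1 || !!!p0)   [complement / identity]
= p3 && (p1 || !p0)   [double negation]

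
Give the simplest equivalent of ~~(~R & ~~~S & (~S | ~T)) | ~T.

~~(~R & ~~~S & (~S | ~T)) | ~T
= ~R & ~~~S & (~S | ~T) | ~T   [double negation]
= ~R & ~S & (~S | ~T) | ~T   [double negation]
= ~R & ~S | ~T   [absorption]

~R & ~S | ~T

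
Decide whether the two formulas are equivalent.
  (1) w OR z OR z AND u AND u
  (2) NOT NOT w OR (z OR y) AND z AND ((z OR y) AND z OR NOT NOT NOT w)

Yes

E1: w OR z OR z AND u AND u
    = w OR z OR z AND u
    = w OR z
E2: NOT NOT w OR (z OR y) AND z AND ((z OR y) AND z OR NOT NOT NOT w)
    = NOT NOT w OR (z OR y) AND z AND ((z OR y) AND z OR NOT w)
    = NOT NOT w OR (z OR y) AND z
    = w OR (z OR y) AND z
    = w OR z
Both reduce to w OR z, so they are equivalent.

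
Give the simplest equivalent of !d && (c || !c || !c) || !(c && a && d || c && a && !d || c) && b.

!d || !c && b

!d && (c || !c || !c) || !(c && a && d || c && a && !d || c) && b
= !d && (c || !c) || !(c && a && d || c && a && !d || c) && b   — idempotence
= !d && (c || !c) || !(c && a || c) && b   — distribution
= !d && (c || !c) || !c && b   — absorption
= !d || !c && b   — complement / identity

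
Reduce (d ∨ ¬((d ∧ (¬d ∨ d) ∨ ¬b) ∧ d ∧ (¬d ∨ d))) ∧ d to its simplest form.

(d ∨ ¬((d ∧ (¬d ∨ d) ∨ ¬b) ∧ d ∧ (¬d ∨ d))) ∧ d
= (d ∨ ¬(d ∧ (¬d ∨ d))) ∧ d   — absorption
= (d ∨ ¬d) ∧ d   — complement / identity
= d   — complement / identity

d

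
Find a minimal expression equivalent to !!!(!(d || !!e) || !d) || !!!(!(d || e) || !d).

d

!!!(!(d || !!e) || !d) || !!!(!(d || e) || !d)
= !!!(!(d || e) || !d) || !!!(!(d || e) || !d)
= !!!(!(d || e) || !d)
= !(!(d || e) || !d)
= (d || e) && d
= d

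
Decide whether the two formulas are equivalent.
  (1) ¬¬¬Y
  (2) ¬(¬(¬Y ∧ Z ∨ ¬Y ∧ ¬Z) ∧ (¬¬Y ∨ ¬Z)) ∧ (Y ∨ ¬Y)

Yes

E1: ¬¬¬Y
    = ¬Y   [double negation]
E2: ¬(¬(¬Y ∧ Z ∨ ¬Y ∧ ¬Z) ∧ (¬¬Y ∨ ¬Z)) ∧ (Y ∨ ¬Y)
    = ¬(¬(¬Y ∧ Z ∨ ¬Y ∧ ¬Z) ∧ (¬¬Y ∨ ¬Z))   [complement / identity]
    = ¬(¬¬Y ∧ (¬¬Y ∨ ¬Z))   [distribution]
    = ¬¬¬Y   [absorption]
    = ¬Y   [double negation]
Both reduce to ¬Y, so they are equivalent.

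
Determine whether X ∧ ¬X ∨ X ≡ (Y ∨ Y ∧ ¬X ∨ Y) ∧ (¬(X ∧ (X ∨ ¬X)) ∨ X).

E1: X ∧ ¬X ∨ X
    = X   — complement / identity
E2: (Y ∨ Y ∧ ¬X ∨ Y) ∧ (¬(X ∧ (X ∨ ¬X)) ∨ X)
    = (Y ∨ Y ∧ ¬X ∨ Y) ∧ (¬X ∨ X)   — complement / identity
    = Y ∨ Y ∧ ¬X ∨ Y   — complement / identity
    = Y ∨ Y   — absorption
    = Y   — idempotence
These differ: at X=0, Y=1, E1 = 0 but E2 = 1.

No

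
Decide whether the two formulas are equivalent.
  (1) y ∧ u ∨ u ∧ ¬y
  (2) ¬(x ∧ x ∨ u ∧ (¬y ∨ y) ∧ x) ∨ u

E1: y ∧ u ∨ u ∧ ¬y
    = u   (distribution)
E2: ¬(x ∧ x ∨ u ∧ (¬y ∨ y) ∧ x) ∨ u
    = ¬(x ∧ x ∨ u ∧ x) ∨ u   (complement / identity)
    = ¬((x ∨ u) ∧ x) ∨ u   (distribution)
    = ¬x ∨ u   (absorption)
These differ: at u=0, x=0, y=0, E1 = 0 but E2 = 1.

No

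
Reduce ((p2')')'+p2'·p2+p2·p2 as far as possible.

1

((p2')')'+p2'·p2+p2·p2
= ((p2')')'+p2   (distribution)
= p2'+p2   (double negation)
= 1   (complement)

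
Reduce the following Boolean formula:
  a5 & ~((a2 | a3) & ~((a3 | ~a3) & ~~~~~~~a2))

a5 & ~((a2 | a3) & ~((a3 | ~a3) & ~~~~~~~a2))
= a5 & ~((a2 | a3) & ~((a3 | ~a3) & ~~~~~a2))   (double negation)
= a5 & ~((a2 | a3) & ~((a3 | ~a3) & ~~~a2))   (double negation)
= a5 & ~((a2 | a3) & ~~~~a2)   (complement / identity)
= a5 & ~((a2 | a3) & ~~a2)   (double negation)
= a5 & ~((a2 | a3) & a2)   (double negation)
= a5 & ~a2   (absorption)

a5 & ~a2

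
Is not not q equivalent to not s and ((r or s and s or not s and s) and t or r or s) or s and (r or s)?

E1: not not q
    = q   — double negation
E2: not s and ((r or s and s or not s and s) and t or r or s) or s and (r or s)
    = not s and ((r or s) and t or r or s) or s and (r or s)   — distribution
    = not s and (r or s) or s and (r or s)   — absorption
    = r or s   — distribution
These differ: at q=0, r=0, s=1, t=0, E1 = 0 but E2 = 1.

No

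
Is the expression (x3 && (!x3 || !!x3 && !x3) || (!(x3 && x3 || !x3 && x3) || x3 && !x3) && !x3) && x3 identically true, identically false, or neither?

identically false

(x3 && (!x3 || !!x3 && !x3) || (!(x3 && x3 || !x3 && x3) || x3 && !x3) && !x3) && x3
= (x3 && (!x3 || !!x3 && !x3) || (!x3 || x3 && !x3) && !x3) && x3
= (x3 && (!x3 || x3 && !x3) || (!x3 || x3 && !x3) && !x3) && x3
= (!x3 || x3 && !x3) && x3
= !x3 && x3
= false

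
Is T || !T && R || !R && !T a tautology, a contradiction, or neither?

tautology

T || !T && R || !R && !T
= T || !T   — distribution
= true   — complement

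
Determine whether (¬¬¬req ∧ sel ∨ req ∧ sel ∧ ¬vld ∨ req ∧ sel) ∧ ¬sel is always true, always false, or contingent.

always false

(¬¬¬req ∧ sel ∨ req ∧ sel ∧ ¬vld ∨ req ∧ sel) ∧ ¬sel
= (¬req ∧ sel ∨ req ∧ sel ∧ ¬vld ∨ req ∧ sel) ∧ ¬sel   (double negation)
= (¬req ∧ sel ∨ req ∧ sel) ∧ ¬sel   (absorption)
= sel ∧ ¬sel   (distribution)
= False   (complement)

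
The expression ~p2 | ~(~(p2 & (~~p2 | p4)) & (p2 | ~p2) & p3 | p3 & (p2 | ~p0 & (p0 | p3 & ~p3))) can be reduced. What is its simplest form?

~p2 | ~p3

~p2 | ~(~(p2 & (~~p2 | p4)) & (p2 | ~p2) & p3 | p3 & (p2 | ~p0 & (p0 | p3 & ~p3)))
= ~p2 | ~(~(p2 & (~~p2 | p4)) & (p2 | ~p2) & p3 | p3 & (p2 | ~p0 & p0))   — complement / identity
= ~p2 | ~(~(p2 & (~~p2 | p4)) & (p2 | ~p2) & p3 | p3 & p2)   — complement / identity
= ~p2 | ~(~(p2 & (p2 | p4)) & (p2 | ~p2) & p3 | p3 & p2)   — double negation
= ~p2 | ~(~(p2 & (p2 | p4)) & p3 | p3 & p2)   — complement / identity
= ~p2 | ~(~p2 & p3 | p3 & p2)   — absorption
= ~p2 | ~p3   — distribution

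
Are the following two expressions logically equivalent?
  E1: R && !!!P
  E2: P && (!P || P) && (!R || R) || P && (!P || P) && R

No

E1: R && !!!P
    = R && !P   — double negation
E2: P && (!P || P) && (!R || R) || P && (!P || P) && R
    = P && (!P || P) || P && (!P || P) && R   — complement / identity
    = P && (!P || P)   — absorption
    = P   — complement / identity
These differ: at P=1, R=1, E1 = 0 but E2 = 1.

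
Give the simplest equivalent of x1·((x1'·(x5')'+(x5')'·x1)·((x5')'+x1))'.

x1·((x1'·(x5')'+(x5')'·x1)·((x5')'+x1))'
= x1·((x5')'·((x5')'+x1))'   [distribution]
= x1·((x5')')'   [absorption]
= x1·x5'   [double negation]

x1·x5'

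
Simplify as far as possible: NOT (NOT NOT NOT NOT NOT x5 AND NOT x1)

x5 OR x1

NOT (NOT NOT NOT NOT NOT x5 AND NOT x1)
= NOT (NOT NOT NOT x5 AND NOT x1)   [double negation]
= NOT (NOT x5 AND NOT x1)   [double negation]
= x5 OR x1   [De Morgan]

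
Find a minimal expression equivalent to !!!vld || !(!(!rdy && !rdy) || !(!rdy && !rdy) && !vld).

!!!vld || !(!(!rdy && !rdy) || !(!rdy && !rdy) && !vld)
= !!!vld || !!(!rdy && !rdy)   [absorption]
= !!!vld || !!!rdy   [idempotence]
= !vld || !!!rdy   [double negation]
= !vld || !rdy   [double negation]

!vld || !rdy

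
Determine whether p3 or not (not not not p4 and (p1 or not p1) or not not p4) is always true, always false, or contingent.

p3 or not (not not not p4 and (p1 or not p1) or not not p4)
= p3 or not (not not not p4 or not not p4)   (complement / identity)
= p3 or not (not p4 or not not p4)   (double negation)
= p3 or p4 and not p4   (De Morgan)
= p3   (complement / identity)
This depends on p3, so it is not a constant.

contingent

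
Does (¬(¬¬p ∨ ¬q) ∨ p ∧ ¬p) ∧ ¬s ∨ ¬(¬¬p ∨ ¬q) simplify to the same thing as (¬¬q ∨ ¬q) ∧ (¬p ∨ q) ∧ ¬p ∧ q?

E1: (¬(¬¬p ∨ ¬q) ∨ p ∧ ¬p) ∧ ¬s ∨ ¬(¬¬p ∨ ¬q)
    = ¬(¬¬p ∨ ¬q) ∧ ¬s ∨ ¬(¬¬p ∨ ¬q)
    = ¬(¬¬p ∨ ¬q)
    = ¬p ∧ q
E2: (¬¬q ∨ ¬q) ∧ (¬p ∨ q) ∧ ¬p ∧ q
    = (q ∨ ¬q) ∧ (¬p ∨ q) ∧ ¬p ∧ q
    = (¬p ∨ q) ∧ ¬p ∧ q
    = ¬p ∧ q
Both reduce to ¬p ∧ q, so they are equivalent.

Yes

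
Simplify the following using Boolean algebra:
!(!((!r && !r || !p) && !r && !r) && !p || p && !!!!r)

!(!((!r && !r || !p) && !r && !r) && !p || p && !!!!r)
= !(!((!r && !r || !p) && !r && !r) && !p || p && !!r)   — double negation
= !(!(!r && !r) && !p || p && !!r)   — absorption
= !(!!r && !p || p && !!r)   — idempotence
= !!!r   — distribution
= !r   — double negation

!r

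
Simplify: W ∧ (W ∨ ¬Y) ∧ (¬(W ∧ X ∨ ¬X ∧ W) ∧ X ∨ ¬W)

False

W ∧ (W ∨ ¬Y) ∧ (¬(W ∧ X ∨ ¬X ∧ W) ∧ X ∨ ¬W)
= W ∧ (¬(W ∧ X ∨ ¬X ∧ W) ∧ X ∨ ¬W)   — absorption
= W ∧ (¬W ∧ X ∨ ¬W)   — distribution
= W ∧ ¬W   — absorption
= False   — complement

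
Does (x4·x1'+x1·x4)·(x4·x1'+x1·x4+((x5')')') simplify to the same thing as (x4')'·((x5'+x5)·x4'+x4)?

Yes

E1: (x4·x1'+x1·x4)·(x4·x1'+x1·x4+((x5')')')
    = (x4·x1'+x1·x4)·(x4·x1'+x1·x4+x5')   (double negation)
    = x4·x1'+x1·x4   (absorption)
    = x4   (distribution)
E2: (x4')'·((x5'+x5)·x4'+x4)
    = (x4')'·(x4'+x4)   (complement / identity)
    = x4·(x4'+x4)   (double negation)
    = x4   (complement / identity)
Both reduce to x4, so they are equivalent.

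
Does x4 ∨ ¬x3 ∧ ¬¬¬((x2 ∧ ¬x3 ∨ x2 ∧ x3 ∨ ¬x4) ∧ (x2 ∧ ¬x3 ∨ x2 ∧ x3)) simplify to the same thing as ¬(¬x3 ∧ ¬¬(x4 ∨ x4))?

No

E1: x4 ∨ ¬x3 ∧ ¬¬¬((x2 ∧ ¬x3 ∨ x2 ∧ x3 ∨ ¬x4) ∧ (x2 ∧ ¬x3 ∨ x2 ∧ x3))
    = x4 ∨ ¬x3 ∧ ¬((x2 ∧ ¬x3 ∨ x2 ∧ x3 ∨ ¬x4) ∧ (x2 ∧ ¬x3 ∨ x2 ∧ x3))
    = x4 ∨ ¬x3 ∧ ¬(x2 ∧ ¬x3 ∨ x2 ∧ x3)
    = x4 ∨ ¬x3 ∧ ¬x2
E2: ¬(¬x3 ∧ ¬¬(x4 ∨ x4))
    = x3 ∨ ¬(x4 ∨ x4)
    = x3 ∨ ¬x4
These differ: at x2=1, x3=1, x4=0, E1 = 0 but E2 = 1.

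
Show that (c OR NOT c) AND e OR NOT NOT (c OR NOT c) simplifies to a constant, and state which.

(c OR NOT c) AND e OR NOT NOT (c OR NOT c)
= (c OR NOT c) AND e OR c OR NOT c
= c OR NOT c
= TRUE

TRUE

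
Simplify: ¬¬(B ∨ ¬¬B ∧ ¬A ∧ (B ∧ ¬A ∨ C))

¬¬(B ∨ ¬¬B ∧ ¬A ∧ (B ∧ ¬A ∨ C))
= ¬¬(B ∨ B ∧ ¬A ∧ (B ∧ ¬A ∨ C))
= B ∨ B ∧ ¬A ∧ (B ∧ ¬A ∨ C)
= B ∨ B ∧ ¬A
= B

B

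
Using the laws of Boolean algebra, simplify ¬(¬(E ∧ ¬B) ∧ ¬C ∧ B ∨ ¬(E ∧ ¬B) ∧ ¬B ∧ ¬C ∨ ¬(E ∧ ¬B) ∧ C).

E ∧ ¬B

¬(¬(E ∧ ¬B) ∧ ¬C ∧ B ∨ ¬(E ∧ ¬B) ∧ ¬B ∧ ¬C ∨ ¬(E ∧ ¬B) ∧ C)
= ¬((¬C ∧ B ∨ ¬B ∧ ¬C) ∧ ¬(E ∧ ¬B) ∨ ¬(E ∧ ¬B) ∧ C)   (distribution)
= ¬(¬C ∧ ¬(E ∧ ¬B) ∨ ¬(E ∧ ¬B) ∧ C)   (distribution)
= ¬¬(E ∧ ¬B)   (distribution)
= E ∧ ¬B   (double negation)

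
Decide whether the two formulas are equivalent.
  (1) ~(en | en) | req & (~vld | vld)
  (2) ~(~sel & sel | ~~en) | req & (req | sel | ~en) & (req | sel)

E1: ~(en | en) | req & (~vld | vld)
    = ~(en | en) | req   — complement / identity
    = ~en | req   — idempotence
E2: ~(~sel & sel | ~~en) | req & (req | sel | ~en) & (req | sel)
    = ~(~sel & sel | ~~en) | req & (req | sel)   — absorption
    = ~~~en | req & (req | sel)   — complement / identity
    = ~en | req & (req | sel)   — double negation
    = ~en | req   — absorption
Both reduce to ~en | req, so they are equivalent.

Yes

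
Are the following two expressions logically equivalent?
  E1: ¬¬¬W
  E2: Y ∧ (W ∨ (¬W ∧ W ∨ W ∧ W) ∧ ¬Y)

No

E1: ¬¬¬W
    = ¬W   (double negation)
E2: Y ∧ (W ∨ (¬W ∧ W ∨ W ∧ W) ∧ ¬Y)
    = Y ∧ (W ∨ W ∧ ¬Y)   (distribution)
    = Y ∧ W   (absorption)
These differ: at W=0, Y=0, E1 = 1 but E2 = 0.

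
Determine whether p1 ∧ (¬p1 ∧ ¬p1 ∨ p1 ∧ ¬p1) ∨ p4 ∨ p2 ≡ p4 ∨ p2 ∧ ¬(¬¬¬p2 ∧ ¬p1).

Yes

E1: p1 ∧ (¬p1 ∧ ¬p1 ∨ p1 ∧ ¬p1) ∨ p4 ∨ p2
    = p1 ∧ ¬p1 ∨ p4 ∨ p2   (distribution)
    = p4 ∨ p2   (complement / identity)
E2: p4 ∨ p2 ∧ ¬(¬¬¬p2 ∧ ¬p1)
    = p4 ∨ p2 ∧ ¬(¬p2 ∧ ¬p1)   (double negation)
    = p4 ∨ p2 ∧ (p2 ∨ p1)   (De Morgan)
    = p4 ∨ p2   (absorption)
Both reduce to p4 ∨ p2, so they are equivalent.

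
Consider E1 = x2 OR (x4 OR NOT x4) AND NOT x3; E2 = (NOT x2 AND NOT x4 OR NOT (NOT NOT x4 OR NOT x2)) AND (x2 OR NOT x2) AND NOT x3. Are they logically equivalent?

No

E1: x2 OR (x4 OR NOT x4) AND NOT x3
    = x2 OR NOT x3   [complement / identity]
E2: (NOT x2 AND NOT x4 OR NOT (NOT NOT x4 OR NOT x2)) AND (x2 OR NOT x2) AND NOT x3
    = (NOT x2 AND NOT x4 OR NOT x4 AND x2) AND (x2 OR NOT x2) AND NOT x3   [De Morgan]
    = (NOT x2 AND NOT x4 OR NOT x4 AND x2) AND NOT x3   [complement / identity]
    = NOT x4 AND NOT x3   [distribution]
These differ: at x2=1, x3=1, x4=1, E1 = 1 but E2 = 0.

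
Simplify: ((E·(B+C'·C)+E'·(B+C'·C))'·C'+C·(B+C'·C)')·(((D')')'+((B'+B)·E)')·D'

B'·D'

((E·(B+C'·C)+E'·(B+C'·C))'·C'+C·(B+C'·C)')·(((D')')'+((B'+B)·E)')·D'
= ((B+C'·C)'·C'+C·(B+C'·C)')·(((D')')'+((B'+B)·E)')·D'   (distribution)
= (B+C'·C)'·(((D')')'+((B'+B)·E)')·D'   (distribution)
= (B+C'·C)'·(((D')')'+E')·D'   (complement / identity)
= B'·(((D')')'+E')·D'   (complement / identity)
= B'·(D'+E')·D'   (double negation)
= B'·D'   (absorption)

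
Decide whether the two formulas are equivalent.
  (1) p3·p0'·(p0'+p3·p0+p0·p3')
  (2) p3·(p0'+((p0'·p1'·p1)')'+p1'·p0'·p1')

E1: p3·p0'·(p0'+p3·p0+p0·p3')
    = p3·p0'·(p0'+p0)
    = p3·p0'
E2: p3·(p0'+((p0'·p1'·p1)')'+p1'·p0'·p1')
    = p3·(p0'+p0'·p1'·p1+p1'·p0'·p1')
    = p3·(p0'+p0'·p1')
    = p3·p0'
Both reduce to p3·p0', so they are equivalent.

Yes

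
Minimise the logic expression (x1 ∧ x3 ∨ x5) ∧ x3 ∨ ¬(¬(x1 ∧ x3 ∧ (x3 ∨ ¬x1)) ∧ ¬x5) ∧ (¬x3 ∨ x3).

x1 ∧ x3 ∨ x5

(x1 ∧ x3 ∨ x5) ∧ x3 ∨ ¬(¬(x1 ∧ x3 ∧ (x3 ∨ ¬x1)) ∧ ¬x5) ∧ (¬x3 ∨ x3)
= (x1 ∧ x3 ∨ x5) ∧ x3 ∨ (x1 ∧ x3 ∧ (x3 ∨ ¬x1) ∨ x5) ∧ (¬x3 ∨ x3)   — De Morgan
= (x1 ∧ x3 ∨ x5) ∧ x3 ∨ x1 ∧ x3 ∧ (x3 ∨ ¬x1) ∨ x5   — complement / identity
= (x1 ∧ x3 ∨ x5) ∧ x3 ∨ x1 ∧ x3 ∨ x5   — absorption
= x1 ∧ x3 ∨ x5   — absorption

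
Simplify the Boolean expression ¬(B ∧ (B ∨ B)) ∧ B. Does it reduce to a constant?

¬(B ∧ (B ∨ B)) ∧ B
= ¬(B ∧ B) ∧ B   [idempotence]
= ¬B ∧ B   [idempotence]
= False   [complement]

False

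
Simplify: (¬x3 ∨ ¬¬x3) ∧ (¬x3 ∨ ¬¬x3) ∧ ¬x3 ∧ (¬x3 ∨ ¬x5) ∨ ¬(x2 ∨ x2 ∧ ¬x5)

¬x3 ∨ ¬x2

(¬x3 ∨ ¬¬x3) ∧ (¬x3 ∨ ¬¬x3) ∧ ¬x3 ∧ (¬x3 ∨ ¬x5) ∨ ¬(x2 ∨ x2 ∧ ¬x5)
= (¬x3 ∨ ¬¬x3) ∧ ¬x3 ∧ (¬x3 ∨ ¬x5) ∨ ¬(x2 ∨ x2 ∧ ¬x5)
= (¬x3 ∨ x3) ∧ ¬x3 ∧ (¬x3 ∨ ¬x5) ∨ ¬(x2 ∨ x2 ∧ ¬x5)
= ¬x3 ∧ (¬x3 ∨ ¬x5) ∨ ¬(x2 ∨ x2 ∧ ¬x5)
= ¬x3 ∨ ¬(x2 ∨ x2 ∧ ¬x5)
= ¬x3 ∨ ¬x2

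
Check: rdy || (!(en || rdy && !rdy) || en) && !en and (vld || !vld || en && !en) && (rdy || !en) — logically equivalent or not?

Yes

E1: rdy || (!(en || rdy && !rdy) || en) && !en
    = rdy || (!en || en) && !en   — complement / identity
    = rdy || !en   — complement / identity
E2: (vld || !vld || en && !en) && (rdy || !en)
    = (vld || !vld) && (rdy || !en)   — complement / identity
    = rdy || !en   — complement / identity
Both reduce to rdy || !en, so they are equivalent.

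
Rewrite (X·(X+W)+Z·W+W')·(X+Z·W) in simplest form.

X+Z·W

(X·(X+W)+Z·W+W')·(X+Z·W)
= (X+Z·W+W')·(X+Z·W)   [absorption]
= X+Z·W   [absorption]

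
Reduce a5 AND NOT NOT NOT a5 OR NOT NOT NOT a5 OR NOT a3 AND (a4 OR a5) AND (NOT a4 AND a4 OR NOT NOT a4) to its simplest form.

a5 AND NOT NOT NOT a5 OR NOT NOT NOT a5 OR NOT a3 AND (a4 OR a5) AND (NOT a4 AND a4 OR NOT NOT a4)
= a5 AND NOT NOT NOT a5 OR NOT NOT NOT a5 OR NOT a3 AND (a4 OR a5) AND NOT NOT a4
= a5 AND NOT NOT NOT a5 OR NOT a5 OR NOT a3 AND (a4 OR a5) AND NOT NOT a4
= a5 AND NOT NOT NOT a5 OR NOT a5 OR NOT a3 AND (a4 OR a5) AND a4
= a5 AND NOT a5 OR NOT a5 OR NOT a3 AND (a4 OR a5) AND a4
= NOT a5 OR NOT a3 AND (a4 OR a5) AND a4
= NOT a5 OR NOT a3 AND a4

NOT a5 OR NOT a3 AND a4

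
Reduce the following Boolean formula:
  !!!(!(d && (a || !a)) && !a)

d || a

!!!(!(d && (a || !a)) && !a)
= !!!(!d && !a)
= !(!d && !a)
= d || a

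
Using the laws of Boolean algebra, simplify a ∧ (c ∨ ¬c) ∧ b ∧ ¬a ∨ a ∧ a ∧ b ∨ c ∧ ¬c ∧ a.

a ∧ (c ∨ ¬c) ∧ b ∧ ¬a ∨ a ∧ a ∧ b ∨ c ∧ ¬c ∧ a
= a ∧ b ∧ ¬a ∨ a ∧ a ∧ b ∨ c ∧ ¬c ∧ a
= (b ∧ ¬a ∨ a ∧ b) ∧ a ∨ c ∧ ¬c ∧ a
= b ∧ a ∨ c ∧ ¬c ∧ a
= (b ∨ c ∧ ¬c) ∧ a
= b ∧ a

b ∧ a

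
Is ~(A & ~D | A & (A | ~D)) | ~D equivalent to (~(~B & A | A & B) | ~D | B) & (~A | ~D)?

E1: ~(A & ~D | A & (A | ~D)) | ~D
    = ~(A & ~D | A) | ~D   [absorption]
    = ~A | ~D   [absorption]
E2: (~(~B & A | A & B) | ~D | B) & (~A | ~D)
    = (~A | ~D | B) & (~A | ~D)   [distribution]
    = ~A | ~D   [absorption]
Both reduce to ~A | ~D, so they are equivalent.

Yes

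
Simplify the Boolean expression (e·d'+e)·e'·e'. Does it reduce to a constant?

0

(e·d'+e)·e'·e'
= e·e'·e'
= e·e'
= 0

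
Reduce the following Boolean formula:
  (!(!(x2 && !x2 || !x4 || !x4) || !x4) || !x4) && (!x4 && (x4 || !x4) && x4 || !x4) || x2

(!(!(x2 && !x2 || !x4 || !x4) || !x4) || !x4) && (!x4 && (x4 || !x4) && x4 || !x4) || x2
= ((x2 && !x2 || !x4 || !x4) && x4 || !x4) && (!x4 && (x4 || !x4) && x4 || !x4) || x2   (De Morgan)
= ((x2 && !x2 || !x4 || !x4) && x4 || !x4) && (!x4 && x4 || !x4) || x2   (complement / identity)
= ((!x4 || !x4) && x4 || !x4) && (!x4 && x4 || !x4) || x2   (complement / identity)
= (!x4 && x4 || !x4) && (!x4 && x4 || !x4) || x2   (idempotence)
= !x4 && x4 || !x4 || x2   (idempotence)
= !x4 || x2   (complement / identity)

!x4 || x2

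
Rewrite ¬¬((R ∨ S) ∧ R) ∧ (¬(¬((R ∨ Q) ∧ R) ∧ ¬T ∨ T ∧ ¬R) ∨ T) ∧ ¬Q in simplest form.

R ∧ ¬Q

¬¬((R ∨ S) ∧ R) ∧ (¬(¬((R ∨ Q) ∧ R) ∧ ¬T ∨ T ∧ ¬R) ∨ T) ∧ ¬Q
= ¬¬R ∧ (¬(¬((R ∨ Q) ∧ R) ∧ ¬T ∨ T ∧ ¬R) ∨ T) ∧ ¬Q   — absorption
= ¬¬R ∧ (¬(¬R ∧ ¬T ∨ T ∧ ¬R) ∨ T) ∧ ¬Q   — absorption
= ¬¬R ∧ (¬¬R ∨ T) ∧ ¬Q   — distribution
= ¬¬R ∧ ¬Q   — absorption
= R ∧ ¬Q   — double negation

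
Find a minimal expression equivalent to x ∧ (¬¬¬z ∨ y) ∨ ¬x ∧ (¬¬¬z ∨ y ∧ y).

¬z ∨ y

x ∧ (¬¬¬z ∨ y) ∨ ¬x ∧ (¬¬¬z ∨ y ∧ y)
= x ∧ (¬¬¬z ∨ y) ∨ ¬x ∧ (¬¬¬z ∨ y)
= ¬¬¬z ∨ y
= ¬z ∨ y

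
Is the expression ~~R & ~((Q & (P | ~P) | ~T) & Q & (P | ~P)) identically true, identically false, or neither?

neither

~~R & ~((Q & (P | ~P) | ~T) & Q & (P | ~P))
= ~~R & ~(Q & (P | ~P))   [absorption]
= R & ~(Q & (P | ~P))   [double negation]
= R & ~Q   [complement / identity]
This depends on Q, R, so it is not a constant.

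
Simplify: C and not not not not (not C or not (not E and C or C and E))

C and not not not not (not C or not (not E and C or C and E))
= C and not not not not (not C or not C)   [distribution]
= C and not not (not C or not C)   [double negation]
= C and (not C or not C)   [double negation]
= C and not C   [idempotence]
= False   [complement]

False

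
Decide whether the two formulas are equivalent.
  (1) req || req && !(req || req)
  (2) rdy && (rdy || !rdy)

No

E1: req || req && !(req || req)
    = req || req && !req
    = req
E2: rdy && (rdy || !rdy)
    = rdy
These differ: at rdy=0, req=1, E1 = 1 but E2 = 0.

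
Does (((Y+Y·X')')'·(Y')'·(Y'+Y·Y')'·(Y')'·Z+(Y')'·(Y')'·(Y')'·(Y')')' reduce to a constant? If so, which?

no

(((Y+Y·X')')'·(Y')'·(Y'+Y·Y')'·(Y')'·Z+(Y')'·(Y')'·(Y')'·(Y')')'
= (((Y+Y·X')')'·(Y')'·(Y')'·(Y')'·Z+(Y')'·(Y')'·(Y')'·(Y')')'   (complement / identity)
= ((Y')'·(Y')'·(Y')'·(Y')'·Z+(Y')'·(Y')'·(Y')'·(Y')')'   (absorption)
= ((Y')'·(Y')'·(Y')'·(Y')')'   (absorption)
= ((Y')'·(Y')')'   (idempotence)
= Y'+Y'   (De Morgan)
= Y'   (idempotence)
This depends on Y, so it is not a constant.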